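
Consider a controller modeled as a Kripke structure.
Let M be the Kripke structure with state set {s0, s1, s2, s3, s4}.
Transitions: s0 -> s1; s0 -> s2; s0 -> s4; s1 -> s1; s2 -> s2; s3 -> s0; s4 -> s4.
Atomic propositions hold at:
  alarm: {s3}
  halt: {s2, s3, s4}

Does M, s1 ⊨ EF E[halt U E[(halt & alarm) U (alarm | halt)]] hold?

Sat(halt & alarm) = {s3}
Sat(alarm | halt) = {s2, s3, s4}
E[(halt & alarm) U (alarm | halt)]: least fixpoint, start Z0 = Sat((alarm | halt)) = {s2, s3, s4}, add states in Sat(halt & alarm) with some successor in Z. Already a fixed point.
Sat(E[(halt & alarm) U (alarm | halt)]) = {s2, s3, s4}
E[halt U E[(halt & alarm) U (alarm | halt)]]: least fixpoint, start Z0 = Sat(E[(halt & alarm) U (alarm | halt)]) = {s2, s3, s4}, add states in Sat(halt) with some successor in Z. Already a fixed point.
Sat(E[halt U E[(halt & alarm) U (alarm | halt)]]) = {s2, s3, s4}
EF E[halt U E[(halt & alarm) U (alarm | halt)]]: least fixpoint, start Z0 = {s2, s3, s4}, add states with some successor in Z. Z1 = {s0, s2, s3, s4}; fixed.
Sat(EF E[halt U E[(halt & alarm) U (alarm | halt)]]) = {s0, s2, s3, s4}
s1 ∉ Sat(EF E[halt U E[(halt & alarm) U (alarm | halt)]]) = {s0, s2, s3, s4}, so the formula does not hold at s1.

No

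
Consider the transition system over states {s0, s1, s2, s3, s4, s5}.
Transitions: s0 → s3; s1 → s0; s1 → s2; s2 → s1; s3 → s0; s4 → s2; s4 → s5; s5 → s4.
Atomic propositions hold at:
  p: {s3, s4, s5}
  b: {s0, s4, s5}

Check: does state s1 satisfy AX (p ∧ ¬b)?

No

Sat(¬b) = {s1, s2, s3}
Sat(p ∧ ¬b) = {s3}
Sat(AX (p ∧ ¬b)) = {s : every successor in {s3}} = {s0}
s1 ∉ Sat(AX (p ∧ ¬b)) = {s0}, so the formula does not hold at s1.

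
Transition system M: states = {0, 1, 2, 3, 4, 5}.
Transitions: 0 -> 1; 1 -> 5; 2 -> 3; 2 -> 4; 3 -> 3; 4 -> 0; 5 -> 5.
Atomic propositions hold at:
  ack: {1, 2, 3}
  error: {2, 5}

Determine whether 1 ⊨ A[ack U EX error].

Yes

Sat(EX error) = {s : some successor in {2, 5}} = {1, 5}
A[ack U EX error]: least fixpoint, start Z0 = Sat(EX error) = {1, 5}, add states in Sat(ack) with every successor in Z. Already a fixed point.
Sat(A[ack U EX error]) = {1, 5}
1 ∈ Sat(A[ack U EX error]) = {1, 5}, so the formula holds at 1.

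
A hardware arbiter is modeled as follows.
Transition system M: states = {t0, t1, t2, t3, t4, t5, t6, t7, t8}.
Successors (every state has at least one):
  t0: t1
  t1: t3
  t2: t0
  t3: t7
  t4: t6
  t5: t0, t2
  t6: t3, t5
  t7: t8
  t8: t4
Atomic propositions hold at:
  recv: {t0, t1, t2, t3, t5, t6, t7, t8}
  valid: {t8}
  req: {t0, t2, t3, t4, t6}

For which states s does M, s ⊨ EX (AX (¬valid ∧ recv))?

{t0, t1, t2, t4, t5, t6, t8}

Sat(¬valid) = {t0, t1, t2, t3, t4, t5, t6, t7}
Sat(¬valid ∧ recv) = {t0, t1, t2, t3, t5, t6, t7}
Sat(AX (¬valid ∧ recv)) = {s : every successor in {t0, t1, t2, t3, t5, t6, t7}} = {t0, t1, t2, t3, t4, t5, t6}
Sat(EX (AX (¬valid ∧ recv))) = {s : some successor in {t0, t1, t2, t3, t4, t5, t6}} = {t0, t1, t2, t4, t5, t6, t8}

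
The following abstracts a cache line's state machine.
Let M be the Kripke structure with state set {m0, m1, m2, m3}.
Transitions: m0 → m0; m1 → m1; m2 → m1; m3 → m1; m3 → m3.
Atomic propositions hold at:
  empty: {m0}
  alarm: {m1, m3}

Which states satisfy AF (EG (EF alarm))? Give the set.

{m1, m2, m3}

EF alarm: least fixpoint, start Z0 = {m1, m3}, add states with some successor in Z. Z1 = {m1, m2, m3}; fixed.
Sat(EF alarm) = {m1, m2, m3}
EG (EF alarm): greatest fixpoint, start Z0 = {m1, m2, m3}, keep only states in Sat with some successor in Z. Already a fixed point.
Sat(EG (EF alarm)) = {m1, m2, m3}
AF (EG (EF alarm)): least fixpoint, start Z0 = {m1, m2, m3}, add states with every successor in Z. Already a fixed point.
Sat(AF (EG (EF alarm))) = {m1, m2, m3}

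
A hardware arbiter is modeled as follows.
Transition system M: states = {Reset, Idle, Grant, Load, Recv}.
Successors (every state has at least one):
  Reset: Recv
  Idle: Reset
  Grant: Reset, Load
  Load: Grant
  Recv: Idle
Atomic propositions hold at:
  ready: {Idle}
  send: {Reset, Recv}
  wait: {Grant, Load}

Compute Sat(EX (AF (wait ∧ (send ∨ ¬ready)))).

{Grant, Load}

Sat(¬ready) = {Reset, Grant, Load, Recv}
Sat(send ∨ ¬ready) = {Reset, Grant, Load, Recv}
Sat(wait ∧ (send ∨ ¬ready)) = {Grant, Load}
AF (wait ∧ (send ∨ ¬ready)): least fixpoint, start Z0 = {Grant, Load}, add states with every successor in Z. Already a fixed point.
Sat(AF (wait ∧ (send ∨ ¬ready))) = {Grant, Load}
Sat(EX (AF (wait ∧ (send ∨ ¬ready)))) = {s : some successor in {Grant, Load}} = {Grant, Load}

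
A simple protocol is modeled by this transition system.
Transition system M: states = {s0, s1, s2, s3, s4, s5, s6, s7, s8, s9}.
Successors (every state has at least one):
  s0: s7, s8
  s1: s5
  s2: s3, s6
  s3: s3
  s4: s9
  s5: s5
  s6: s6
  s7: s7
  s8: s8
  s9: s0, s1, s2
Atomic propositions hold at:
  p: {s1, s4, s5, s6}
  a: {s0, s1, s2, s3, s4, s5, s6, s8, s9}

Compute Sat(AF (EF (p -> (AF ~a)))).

Sat(~a) = {s7}
AF ~a: least fixpoint, start Z0 = {s7}, add states with every successor in Z. Already a fixed point.
Sat(AF ~a) = {s7}
Sat(p -> (AF ~a)) = {s0, s2, s3, s7, s8, s9}
EF (p -> (AF ~a)): least fixpoint, start Z0 = {s0, s2, s3, s7, s8, s9}, add states with some successor in Z. Z1 = {s0, s2, s3, s4, s7, s8, s9}; fixed.
Sat(EF (p -> (AF ~a))) = {s0, s2, s3, s4, s7, s8, s9}
AF (EF (p -> (AF ~a))): least fixpoint, start Z0 = {s0, s2, s3, s4, s7, s8, s9}, add states with every successor in Z. Already a fixed point.
Sat(AF (EF (p -> (AF ~a)))) = {s0, s2, s3, s4, s7, s8, s9}

{s0, s2, s3, s4, s7, s8, s9}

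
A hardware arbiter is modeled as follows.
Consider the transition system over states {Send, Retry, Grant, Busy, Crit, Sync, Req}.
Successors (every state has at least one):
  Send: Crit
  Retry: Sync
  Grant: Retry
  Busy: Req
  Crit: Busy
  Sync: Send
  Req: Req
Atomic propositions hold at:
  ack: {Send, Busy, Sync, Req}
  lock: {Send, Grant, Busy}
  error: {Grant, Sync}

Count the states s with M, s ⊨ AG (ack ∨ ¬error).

Sat(¬error) = {Send, Retry, Busy, Crit, Req}
Sat(ack ∨ ¬error) = {Send, Retry, Busy, Crit, Sync, Req}
AG (ack ∨ ¬error): greatest fixpoint, start Z0 = {Send, Retry, Busy, Crit, Sync, Req}, keep only states in Sat with every successor in Z. Already a fixed point.
Sat(AG (ack ∨ ¬error)) = {Send, Retry, Busy, Crit, Sync, Req}
|Sat(AG (ack ∨ ¬error))| = |{Send, Retry, Busy, Crit, Sync, Req}| = 6.

6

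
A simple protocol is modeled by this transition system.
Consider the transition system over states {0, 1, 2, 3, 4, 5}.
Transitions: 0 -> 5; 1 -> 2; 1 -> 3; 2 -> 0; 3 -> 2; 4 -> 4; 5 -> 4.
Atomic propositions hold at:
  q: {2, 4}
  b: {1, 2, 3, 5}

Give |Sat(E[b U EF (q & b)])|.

3

Sat(q & b) = {2}
EF (q & b): least fixpoint, start Z0 = {2}, add states with some successor in Z. Z1 = {1, 2, 3}; fixed.
Sat(EF (q & b)) = {1, 2, 3}
E[b U EF (q & b)]: least fixpoint, start Z0 = Sat(EF (q & b)) = {1, 2, 3}, add states in Sat(b) with some successor in Z. Already a fixed point.
Sat(E[b U EF (q & b)]) = {1, 2, 3}
|Sat(E[b U EF (q & b)])| = |{1, 2, 3}| = 3.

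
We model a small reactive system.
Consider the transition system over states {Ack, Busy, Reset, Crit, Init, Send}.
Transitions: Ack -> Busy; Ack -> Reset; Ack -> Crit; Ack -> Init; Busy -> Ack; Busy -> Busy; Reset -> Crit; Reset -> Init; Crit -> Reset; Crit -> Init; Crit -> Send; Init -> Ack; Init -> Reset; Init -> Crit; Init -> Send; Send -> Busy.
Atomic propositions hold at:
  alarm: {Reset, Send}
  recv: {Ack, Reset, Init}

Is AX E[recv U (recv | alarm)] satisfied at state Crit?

Sat(recv | alarm) = {Ack, Reset, Init, Send}
E[recv U (recv | alarm)]: least fixpoint, start Z0 = Sat((recv | alarm)) = {Ack, Reset, Init, Send}, add states in Sat(recv) with some successor in Z. Already a fixed point.
Sat(E[recv U (recv | alarm)]) = {Ack, Reset, Init, Send}
Sat(AX E[recv U (recv | alarm)]) = {s : every successor in {Ack, Reset, Init, Send}} = {Crit}
Crit ∈ Sat(AX E[recv U (recv | alarm)]) = {Crit}, so the formula holds at Crit.

Yes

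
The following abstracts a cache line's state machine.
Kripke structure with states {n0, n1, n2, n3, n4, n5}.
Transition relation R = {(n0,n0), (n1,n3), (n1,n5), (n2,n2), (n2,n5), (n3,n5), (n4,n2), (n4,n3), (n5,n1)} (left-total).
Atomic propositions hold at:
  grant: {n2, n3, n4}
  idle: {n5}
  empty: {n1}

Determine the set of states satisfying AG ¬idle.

{n0}

Sat(¬idle) = {n0, n1, n2, n3, n4}
AG ¬idle: greatest fixpoint, start Z0 = {n0, n1, n2, n3, n4}, keep only states in Sat with every successor in Z. Z1 = {n0, n4}; Z2 = {n0}; fixed.
Sat(AG ¬idle) = {n0}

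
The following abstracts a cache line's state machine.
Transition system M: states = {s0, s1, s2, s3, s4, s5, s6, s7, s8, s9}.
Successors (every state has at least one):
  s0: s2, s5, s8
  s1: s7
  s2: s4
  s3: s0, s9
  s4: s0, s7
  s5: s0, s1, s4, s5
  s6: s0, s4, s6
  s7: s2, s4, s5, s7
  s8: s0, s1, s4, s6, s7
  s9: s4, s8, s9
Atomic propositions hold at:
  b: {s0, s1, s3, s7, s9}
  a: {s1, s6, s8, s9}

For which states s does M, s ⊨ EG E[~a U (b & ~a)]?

{s0, s2, s3, s4, s5, s7}

Sat(~a) = {s0, s2, s3, s4, s5, s7}
Sat(b & ~a) = {s0, s3, s7}
E[~a U (b & ~a)]: least fixpoint, start Z0 = Sat((b & ~a)) = {s0, s3, s7}, add states in Sat(~a) with some successor in Z. Z1 = {s0, s3, s4, s5, s7}; Z2 = {s0, s2, s3, s4, s5, s7}; fixed.
Sat(E[~a U (b & ~a)]) = {s0, s2, s3, s4, s5, s7}
EG E[~a U (b & ~a)]: greatest fixpoint, start Z0 = {s0, s2, s3, s4, s5, s7}, keep only states in Sat with some successor in Z. Already a fixed point.
Sat(EG E[~a U (b & ~a)]) = {s0, s2, s3, s4, s5, s7}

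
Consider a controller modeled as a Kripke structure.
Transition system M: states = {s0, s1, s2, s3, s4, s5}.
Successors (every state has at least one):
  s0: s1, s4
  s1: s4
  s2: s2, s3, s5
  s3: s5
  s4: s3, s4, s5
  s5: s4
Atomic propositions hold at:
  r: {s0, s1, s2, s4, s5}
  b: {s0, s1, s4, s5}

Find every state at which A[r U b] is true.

{s0, s1, s4, s5}

A[r U b]: least fixpoint, start Z0 = Sat(b) = {s0, s1, s4, s5}, add states in Sat(r) with every successor in Z. Already a fixed point.
Sat(A[r U b]) = {s0, s1, s4, s5}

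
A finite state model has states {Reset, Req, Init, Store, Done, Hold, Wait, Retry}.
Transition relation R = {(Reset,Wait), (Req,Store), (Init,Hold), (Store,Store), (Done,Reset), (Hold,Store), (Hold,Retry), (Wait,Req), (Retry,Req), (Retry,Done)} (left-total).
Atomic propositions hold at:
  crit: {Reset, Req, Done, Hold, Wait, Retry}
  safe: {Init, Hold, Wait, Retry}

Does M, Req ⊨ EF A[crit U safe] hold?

A[crit U safe]: least fixpoint, start Z0 = Sat(safe) = {Init, Hold, Wait, Retry}, add states in Sat(crit) with every successor in Z. Z1 = {Reset, Init, Hold, Wait, Retry}; Z2 = {Reset, Init, Done, Hold, Wait, Retry}; fixed.
Sat(A[crit U safe]) = {Reset, Init, Done, Hold, Wait, Retry}
EF A[crit U safe]: least fixpoint, start Z0 = {Reset, Init, Done, Hold, Wait, Retry}, add states with some successor in Z. Already a fixed point.
Sat(EF A[crit U safe]) = {Reset, Init, Done, Hold, Wait, Retry}
Req ∉ Sat(EF A[crit U safe]) = {Reset, Init, Done, Hold, Wait, Retry}, so the formula does not hold at Req.

No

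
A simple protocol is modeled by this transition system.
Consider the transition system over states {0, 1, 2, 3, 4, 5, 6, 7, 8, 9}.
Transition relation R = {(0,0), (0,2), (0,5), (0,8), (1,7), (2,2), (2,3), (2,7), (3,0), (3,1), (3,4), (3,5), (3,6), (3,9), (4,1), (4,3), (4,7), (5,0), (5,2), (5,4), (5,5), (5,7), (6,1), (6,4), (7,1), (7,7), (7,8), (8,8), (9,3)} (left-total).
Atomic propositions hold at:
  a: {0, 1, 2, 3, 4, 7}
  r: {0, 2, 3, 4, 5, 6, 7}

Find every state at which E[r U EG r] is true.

EG r: greatest fixpoint, start Z0 = {0, 2, 3, 4, 5, 6, 7}, keep only states in Sat with some successor in Z. Already a fixed point.
Sat(EG r) = {0, 2, 3, 4, 5, 6, 7}
E[r U EG r]: least fixpoint, start Z0 = Sat(EG r) = {0, 2, 3, 4, 5, 6, 7}, add states in Sat(r) with some successor in Z. Already a fixed point.
Sat(E[r U EG r]) = {0, 2, 3, 4, 5, 6, 7}

{0, 2, 3, 4, 5, 6, 7}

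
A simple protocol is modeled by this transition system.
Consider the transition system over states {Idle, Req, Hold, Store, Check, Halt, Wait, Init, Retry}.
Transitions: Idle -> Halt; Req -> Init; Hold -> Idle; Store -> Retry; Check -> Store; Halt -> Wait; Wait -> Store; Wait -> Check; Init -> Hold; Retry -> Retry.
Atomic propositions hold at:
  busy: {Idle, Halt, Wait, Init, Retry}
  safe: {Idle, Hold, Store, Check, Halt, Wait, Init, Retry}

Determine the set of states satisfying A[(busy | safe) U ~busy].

{Idle, Req, Hold, Store, Check, Halt, Wait, Init}

Sat(busy | safe) = {Idle, Hold, Store, Check, Halt, Wait, Init, Retry}
Sat(~busy) = {Req, Hold, Store, Check}
A[(busy | safe) U ~busy]: least fixpoint, start Z0 = Sat(~busy) = {Req, Hold, Store, Check}, add states in Sat(busy | safe) with every successor in Z. Z1 = {Req, Hold, Store, Check, Wait, Init}; Z2 = {Req, Hold, Store, Check, Halt, Wait, Init}; Z3 = {Idle, Req, Hold, Store, Check, Halt, Wait, Init}; fixed.
Sat(A[(busy | safe) U ~busy]) = {Idle, Req, Hold, Store, Check, Halt, Wait, Init}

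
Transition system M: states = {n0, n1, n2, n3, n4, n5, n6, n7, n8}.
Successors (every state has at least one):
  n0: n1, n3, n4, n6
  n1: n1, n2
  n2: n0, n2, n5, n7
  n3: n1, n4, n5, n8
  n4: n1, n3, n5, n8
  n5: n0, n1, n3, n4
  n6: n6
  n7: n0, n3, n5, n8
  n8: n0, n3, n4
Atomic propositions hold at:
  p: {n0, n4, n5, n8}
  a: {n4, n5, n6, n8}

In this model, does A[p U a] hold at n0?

A[p U a]: least fixpoint, start Z0 = Sat(a) = {n4, n5, n6, n8}, add states in Sat(p) with every successor in Z. Already a fixed point.
Sat(A[p U a]) = {n4, n5, n6, n8}
n0 ∉ Sat(A[p U a]) = {n4, n5, n6, n8}, so the formula does not hold at n0.

No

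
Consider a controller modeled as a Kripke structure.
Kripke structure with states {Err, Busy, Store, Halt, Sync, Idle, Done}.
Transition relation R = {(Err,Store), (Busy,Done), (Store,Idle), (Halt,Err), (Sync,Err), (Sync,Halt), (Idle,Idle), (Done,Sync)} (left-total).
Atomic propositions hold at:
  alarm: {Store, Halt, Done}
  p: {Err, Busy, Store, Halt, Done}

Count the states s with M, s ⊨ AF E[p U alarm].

E[p U alarm]: least fixpoint, start Z0 = Sat(alarm) = {Store, Halt, Done}, add states in Sat(p) with some successor in Z. Z1 = {Err, Busy, Store, Halt, Done}; fixed.
Sat(E[p U alarm]) = {Err, Busy, Store, Halt, Done}
AF E[p U alarm]: least fixpoint, start Z0 = {Err, Busy, Store, Halt, Done}, add states with every successor in Z. Z1 = {Err, Busy, Store, Halt, Sync, Done}; fixed.
Sat(AF E[p U alarm]) = {Err, Busy, Store, Halt, Sync, Done}
|Sat(AF E[p U alarm])| = |{Err, Busy, Store, Halt, Sync, Done}| = 6.

6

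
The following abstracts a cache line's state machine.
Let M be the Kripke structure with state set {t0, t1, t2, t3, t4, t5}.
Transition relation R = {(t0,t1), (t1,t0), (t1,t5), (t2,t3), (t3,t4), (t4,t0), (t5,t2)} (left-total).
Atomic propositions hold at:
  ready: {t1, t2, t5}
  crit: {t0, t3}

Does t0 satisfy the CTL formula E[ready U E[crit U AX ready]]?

Yes

Sat(AX ready) = {s : every successor in {t1, t2, t5}} = {t0, t5}
E[crit U AX ready]: least fixpoint, start Z0 = Sat(AX ready) = {t0, t5}, add states in Sat(crit) with some successor in Z. Already a fixed point.
Sat(E[crit U AX ready]) = {t0, t5}
E[ready U E[crit U AX ready]]: least fixpoint, start Z0 = Sat(E[crit U AX ready]) = {t0, t5}, add states in Sat(ready) with some successor in Z. Z1 = {t0, t1, t5}; fixed.
Sat(E[ready U E[crit U AX ready]]) = {t0, t1, t5}
t0 ∈ Sat(E[ready U E[crit U AX ready]]) = {t0, t1, t5}, so the formula holds at t0.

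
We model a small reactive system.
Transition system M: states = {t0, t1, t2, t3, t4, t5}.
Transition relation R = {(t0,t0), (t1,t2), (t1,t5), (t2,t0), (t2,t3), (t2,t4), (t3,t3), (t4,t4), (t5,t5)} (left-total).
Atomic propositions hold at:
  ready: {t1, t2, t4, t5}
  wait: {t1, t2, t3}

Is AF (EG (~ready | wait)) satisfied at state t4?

No

Sat(~ready) = {t0, t3}
Sat(~ready | wait) = {t0, t1, t2, t3}
EG (~ready | wait): greatest fixpoint, start Z0 = {t0, t1, t2, t3}, keep only states in Sat with some successor in Z. Already a fixed point.
Sat(EG (~ready | wait)) = {t0, t1, t2, t3}
AF (EG (~ready | wait)): least fixpoint, start Z0 = {t0, t1, t2, t3}, add states with every successor in Z. Already a fixed point.
Sat(AF (EG (~ready | wait))) = {t0, t1, t2, t3}
t4 ∉ Sat(AF (EG (~ready | wait))) = {t0, t1, t2, t3}, so the formula does not hold at t4.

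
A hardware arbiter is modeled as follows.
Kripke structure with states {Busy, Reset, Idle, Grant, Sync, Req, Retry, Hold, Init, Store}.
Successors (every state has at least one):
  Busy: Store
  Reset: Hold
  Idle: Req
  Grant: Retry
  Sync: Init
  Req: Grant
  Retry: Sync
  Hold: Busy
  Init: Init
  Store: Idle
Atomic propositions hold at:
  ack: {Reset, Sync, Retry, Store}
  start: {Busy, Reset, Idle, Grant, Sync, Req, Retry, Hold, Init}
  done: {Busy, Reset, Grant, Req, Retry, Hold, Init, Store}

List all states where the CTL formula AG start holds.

AG start: greatest fixpoint, start Z0 = {Busy, Reset, Idle, Grant, Sync, Req, Retry, Hold, Init}, keep only states in Sat with every successor in Z. Z1 = {Reset, Idle, Grant, Sync, Req, Retry, Hold, Init}; Z2 = {Reset, Idle, Grant, Sync, Req, Retry, Init}; Z3 = {Idle, Grant, Sync, Req, Retry, Init}; fixed.
Sat(AG start) = {Idle, Grant, Sync, Req, Retry, Init}

{Idle, Grant, Sync, Req, Retry, Init}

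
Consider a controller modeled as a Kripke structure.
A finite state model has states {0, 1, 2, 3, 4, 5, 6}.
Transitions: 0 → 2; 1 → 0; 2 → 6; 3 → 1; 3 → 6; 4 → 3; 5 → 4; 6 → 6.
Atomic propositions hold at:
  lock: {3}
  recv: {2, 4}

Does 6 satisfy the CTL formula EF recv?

EF recv: least fixpoint, start Z0 = {2, 4}, add states with some successor in Z. Z1 = {0, 2, 4, 5}; Z2 = {0, 1, 2, 4, 5}; Z3 = {0, 1, 2, 3, 4, 5}; fixed.
Sat(EF recv) = {0, 1, 2, 3, 4, 5}
6 ∉ Sat(EF recv) = {0, 1, 2, 3, 4, 5}, so the formula does not hold at 6.

No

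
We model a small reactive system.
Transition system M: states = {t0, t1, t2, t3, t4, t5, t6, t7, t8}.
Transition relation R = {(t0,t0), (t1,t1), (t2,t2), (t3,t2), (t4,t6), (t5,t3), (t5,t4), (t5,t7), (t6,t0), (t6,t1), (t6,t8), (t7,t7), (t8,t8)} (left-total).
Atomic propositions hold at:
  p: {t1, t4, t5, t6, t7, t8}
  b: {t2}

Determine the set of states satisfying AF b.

AF b: least fixpoint, start Z0 = {t2}, add states with every successor in Z. Z1 = {t2, t3}; fixed.
Sat(AF b) = {t2, t3}

{t2, t3}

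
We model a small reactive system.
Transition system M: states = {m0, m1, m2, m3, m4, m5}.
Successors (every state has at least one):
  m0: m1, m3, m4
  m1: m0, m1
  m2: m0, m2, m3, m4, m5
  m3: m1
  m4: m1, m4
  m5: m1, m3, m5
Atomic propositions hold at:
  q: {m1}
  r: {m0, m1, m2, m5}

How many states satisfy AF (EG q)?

EG q: greatest fixpoint, start Z0 = {m1}, keep only states in Sat with some successor in Z. Already a fixed point.
Sat(EG q) = {m1}
AF (EG q): least fixpoint, start Z0 = {m1}, add states with every successor in Z. Z1 = {m1, m3}; fixed.
Sat(AF (EG q)) = {m1, m3}
|Sat(AF (EG q))| = |{m1, m3}| = 2.

2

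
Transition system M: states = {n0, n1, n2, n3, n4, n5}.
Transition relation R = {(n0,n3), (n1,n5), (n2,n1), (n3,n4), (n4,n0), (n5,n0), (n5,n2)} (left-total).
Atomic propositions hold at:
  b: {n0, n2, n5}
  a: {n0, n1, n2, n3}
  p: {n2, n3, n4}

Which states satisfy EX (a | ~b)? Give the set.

{n0, n2, n3, n4, n5}

Sat(~b) = {n1, n3, n4}
Sat(a | ~b) = {n0, n1, n2, n3, n4}
Sat(EX (a | ~b)) = {s : some successor in {n0, n1, n2, n3, n4}} = {n0, n2, n3, n4, n5}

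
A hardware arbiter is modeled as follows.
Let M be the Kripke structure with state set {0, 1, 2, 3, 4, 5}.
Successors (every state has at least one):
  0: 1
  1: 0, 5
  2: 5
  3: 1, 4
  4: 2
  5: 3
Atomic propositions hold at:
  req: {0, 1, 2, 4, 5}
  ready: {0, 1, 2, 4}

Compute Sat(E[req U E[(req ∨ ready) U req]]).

{0, 1, 2, 4, 5}

Sat(req ∨ ready) = {0, 1, 2, 4, 5}
E[(req ∨ ready) U req]: least fixpoint, start Z0 = Sat(req) = {0, 1, 2, 4, 5}, add states in Sat(req ∨ ready) with some successor in Z. Already a fixed point.
Sat(E[(req ∨ ready) U req]) = {0, 1, 2, 4, 5}
E[req U E[(req ∨ ready) U req]]: least fixpoint, start Z0 = Sat(E[(req ∨ ready) U req]) = {0, 1, 2, 4, 5}, add states in Sat(req) with some successor in Z. Already a fixed point.
Sat(E[req U E[(req ∨ ready) U req]]) = {0, 1, 2, 4, 5}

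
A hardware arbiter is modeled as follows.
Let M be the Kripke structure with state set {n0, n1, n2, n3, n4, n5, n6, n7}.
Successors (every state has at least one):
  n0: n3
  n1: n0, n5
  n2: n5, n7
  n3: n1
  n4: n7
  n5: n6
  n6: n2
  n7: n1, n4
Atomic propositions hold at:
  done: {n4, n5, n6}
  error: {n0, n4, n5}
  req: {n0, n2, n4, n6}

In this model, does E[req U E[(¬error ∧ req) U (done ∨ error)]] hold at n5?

Yes

Sat(¬error) = {n1, n2, n3, n6, n7}
Sat(¬error ∧ req) = {n2, n6}
Sat(done ∨ error) = {n0, n4, n5, n6}
E[(¬error ∧ req) U (done ∨ error)]: least fixpoint, start Z0 = Sat((done ∨ error)) = {n0, n4, n5, n6}, add states in Sat(¬error ∧ req) with some successor in Z. Z1 = {n0, n2, n4, n5, n6}; fixed.
Sat(E[(¬error ∧ req) U (done ∨ error)]) = {n0, n2, n4, n5, n6}
E[req U E[(¬error ∧ req) U (done ∨ error)]]: least fixpoint, start Z0 = Sat(E[(¬error ∧ req) U (done ∨ error)]) = {n0, n2, n4, n5, n6}, add states in Sat(req) with some successor in Z. Already a fixed point.
Sat(E[req U E[(¬error ∧ req) U (done ∨ error)]]) = {n0, n2, n4, n5, n6}
n5 ∈ Sat(E[req U E[(¬error ∧ req) U (done ∨ error)]]) = {n0, n2, n4, n5, n6}, so the formula holds at n5.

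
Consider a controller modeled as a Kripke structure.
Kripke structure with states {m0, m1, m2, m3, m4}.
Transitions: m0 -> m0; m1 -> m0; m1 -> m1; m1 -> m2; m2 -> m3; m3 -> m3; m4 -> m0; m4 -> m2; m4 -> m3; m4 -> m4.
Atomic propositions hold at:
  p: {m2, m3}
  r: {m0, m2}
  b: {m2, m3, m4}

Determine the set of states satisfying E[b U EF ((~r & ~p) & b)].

Sat(~r) = {m1, m3, m4}
Sat(~p) = {m0, m1, m4}
Sat(~r & ~p) = {m1, m4}
Sat((~r & ~p) & b) = {m4}
EF ((~r & ~p) & b): least fixpoint, start Z0 = {m4}, add states with some successor in Z. Already a fixed point.
Sat(EF ((~r & ~p) & b)) = {m4}
E[b U EF ((~r & ~p) & b)]: least fixpoint, start Z0 = Sat(EF ((~r & ~p) & b)) = {m4}, add states in Sat(b) with some successor in Z. Already a fixed point.
Sat(E[b U EF ((~r & ~p) & b)]) = {m4}

{m4}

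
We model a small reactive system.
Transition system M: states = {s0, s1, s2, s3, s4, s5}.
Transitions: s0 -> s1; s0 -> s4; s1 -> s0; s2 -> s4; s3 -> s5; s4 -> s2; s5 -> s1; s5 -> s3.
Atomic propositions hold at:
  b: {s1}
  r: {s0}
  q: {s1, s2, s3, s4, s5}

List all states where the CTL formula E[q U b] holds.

E[q U b]: least fixpoint, start Z0 = Sat(b) = {s1}, add states in Sat(q) with some successor in Z. Z1 = {s1, s5}; Z2 = {s1, s3, s5}; fixed.
Sat(E[q U b]) = {s1, s3, s5}

{s1, s3, s5}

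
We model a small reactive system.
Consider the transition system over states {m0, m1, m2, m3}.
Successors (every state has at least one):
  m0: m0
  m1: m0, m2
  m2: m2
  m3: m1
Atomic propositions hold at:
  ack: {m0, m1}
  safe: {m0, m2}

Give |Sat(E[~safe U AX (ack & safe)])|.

3

Sat(~safe) = {m1, m3}
Sat(ack & safe) = {m0}
Sat(AX (ack & safe)) = {s : every successor in {m0}} = {m0}
E[~safe U AX (ack & safe)]: least fixpoint, start Z0 = Sat(AX (ack & safe)) = {m0}, add states in Sat(~safe) with some successor in Z. Z1 = {m0, m1}; Z2 = {m0, m1, m3}; fixed.
Sat(E[~safe U AX (ack & safe)]) = {m0, m1, m3}
|Sat(E[~safe U AX (ack & safe)])| = |{m0, m1, m3}| = 3.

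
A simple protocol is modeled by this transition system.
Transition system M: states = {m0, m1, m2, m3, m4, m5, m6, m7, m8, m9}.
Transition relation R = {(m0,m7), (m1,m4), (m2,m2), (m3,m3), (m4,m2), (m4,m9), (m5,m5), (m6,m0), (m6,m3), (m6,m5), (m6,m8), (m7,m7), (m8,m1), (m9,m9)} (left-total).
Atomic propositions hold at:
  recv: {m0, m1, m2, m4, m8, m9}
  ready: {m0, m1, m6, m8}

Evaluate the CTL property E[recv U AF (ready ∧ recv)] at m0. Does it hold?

Sat(ready ∧ recv) = {m0, m1, m8}
AF (ready ∧ recv): least fixpoint, start Z0 = {m0, m1, m8}, add states with every successor in Z. Already a fixed point.
Sat(AF (ready ∧ recv)) = {m0, m1, m8}
E[recv U AF (ready ∧ recv)]: least fixpoint, start Z0 = Sat(AF (ready ∧ recv)) = {m0, m1, m8}, add states in Sat(recv) with some successor in Z. Already a fixed point.
Sat(E[recv U AF (ready ∧ recv)]) = {m0, m1, m8}
m0 ∈ Sat(E[recv U AF (ready ∧ recv)]) = {m0, m1, m8}, so the formula holds at m0.

Yes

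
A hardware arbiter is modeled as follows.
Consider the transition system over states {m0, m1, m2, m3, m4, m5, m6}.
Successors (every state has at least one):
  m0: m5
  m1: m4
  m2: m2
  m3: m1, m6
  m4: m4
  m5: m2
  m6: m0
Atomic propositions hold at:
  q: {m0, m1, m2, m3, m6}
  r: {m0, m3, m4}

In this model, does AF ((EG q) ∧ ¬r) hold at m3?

No

EG q: greatest fixpoint, start Z0 = {m0, m1, m2, m3, m6}, keep only states in Sat with some successor in Z. Z1 = {m2, m3, m6}; Z2 = {m2, m3}; Z3 = {m2}; fixed.
Sat(EG q) = {m2}
Sat(¬r) = {m1, m2, m5, m6}
Sat((EG q) ∧ ¬r) = {m2}
AF ((EG q) ∧ ¬r): least fixpoint, start Z0 = {m2}, add states with every successor in Z. Z1 = {m2, m5}; Z2 = {m0, m2, m5}; Z3 = {m0, m2, m5, m6}; fixed.
Sat(AF ((EG q) ∧ ¬r)) = {m0, m2, m5, m6}
m3 ∉ Sat(AF ((EG q) ∧ ¬r)) = {m0, m2, m5, m6}, so the formula does not hold at m3.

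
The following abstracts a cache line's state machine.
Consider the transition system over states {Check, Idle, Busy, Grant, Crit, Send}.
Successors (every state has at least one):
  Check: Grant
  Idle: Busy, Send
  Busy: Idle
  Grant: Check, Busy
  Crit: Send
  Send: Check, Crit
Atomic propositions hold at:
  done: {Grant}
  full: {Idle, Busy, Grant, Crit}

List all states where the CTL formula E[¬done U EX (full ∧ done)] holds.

{Check, Idle, Busy, Crit, Send}

Sat(¬done) = {Check, Idle, Busy, Crit, Send}
Sat(full ∧ done) = {Grant}
Sat(EX (full ∧ done)) = {s : some successor in {Grant}} = {Check}
E[¬done U EX (full ∧ done)]: least fixpoint, start Z0 = Sat(EX (full ∧ done)) = {Check}, add states in Sat(¬done) with some successor in Z. Z1 = {Check, Send}; Z2 = {Check, Idle, Crit, Send}; Z3 = {Check, Idle, Busy, Crit, Send}; fixed.
Sat(E[¬done U EX (full ∧ done)]) = {Check, Idle, Busy, Crit, Send}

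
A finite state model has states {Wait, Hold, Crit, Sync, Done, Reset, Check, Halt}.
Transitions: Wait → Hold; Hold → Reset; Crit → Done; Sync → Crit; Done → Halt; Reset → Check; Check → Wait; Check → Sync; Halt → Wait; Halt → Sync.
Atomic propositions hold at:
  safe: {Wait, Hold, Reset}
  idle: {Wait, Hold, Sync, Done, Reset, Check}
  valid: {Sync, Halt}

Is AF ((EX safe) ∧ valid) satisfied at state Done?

Yes

Sat(EX safe) = {s : some successor in {Wait, Hold, Reset}} = {Wait, Hold, Check, Halt}
Sat((EX safe) ∧ valid) = {Halt}
AF ((EX safe) ∧ valid): least fixpoint, start Z0 = {Halt}, add states with every successor in Z. Z1 = {Done, Halt}; Z2 = {Crit, Done, Halt}; Z3 = {Crit, Sync, Done, Halt}; fixed.
Sat(AF ((EX safe) ∧ valid)) = {Crit, Sync, Done, Halt}
Done ∈ Sat(AF ((EX safe) ∧ valid)) = {Crit, Sync, Done, Halt}, so the formula holds at Done.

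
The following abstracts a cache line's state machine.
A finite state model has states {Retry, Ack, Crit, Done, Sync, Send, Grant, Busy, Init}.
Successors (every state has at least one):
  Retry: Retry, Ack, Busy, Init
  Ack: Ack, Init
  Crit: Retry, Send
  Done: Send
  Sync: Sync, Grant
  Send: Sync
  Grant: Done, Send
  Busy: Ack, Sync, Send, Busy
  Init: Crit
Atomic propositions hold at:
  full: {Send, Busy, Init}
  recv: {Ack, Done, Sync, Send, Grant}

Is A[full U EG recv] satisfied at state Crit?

EG recv: greatest fixpoint, start Z0 = {Ack, Done, Sync, Send, Grant}, keep only states in Sat with some successor in Z. Already a fixed point.
Sat(EG recv) = {Ack, Done, Sync, Send, Grant}
A[full U EG recv]: least fixpoint, start Z0 = Sat(EG recv) = {Ack, Done, Sync, Send, Grant}, add states in Sat(full) with every successor in Z. Already a fixed point.
Sat(A[full U EG recv]) = {Ack, Done, Sync, Send, Grant}
Crit ∉ Sat(A[full U EG recv]) = {Ack, Done, Sync, Send, Grant}, so the formula does not hold at Crit.

No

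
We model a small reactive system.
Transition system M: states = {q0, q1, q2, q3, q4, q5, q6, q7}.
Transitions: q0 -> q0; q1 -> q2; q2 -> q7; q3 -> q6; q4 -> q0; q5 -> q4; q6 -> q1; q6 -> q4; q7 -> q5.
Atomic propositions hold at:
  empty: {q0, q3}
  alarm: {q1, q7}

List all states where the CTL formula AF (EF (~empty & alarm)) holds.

{q1, q2, q3, q6, q7}

Sat(~empty) = {q1, q2, q4, q5, q6, q7}
Sat(~empty & alarm) = {q1, q7}
EF (~empty & alarm): least fixpoint, start Z0 = {q1, q7}, add states with some successor in Z. Z1 = {q1, q2, q6, q7}; Z2 = {q1, q2, q3, q6, q7}; fixed.
Sat(EF (~empty & alarm)) = {q1, q2, q3, q6, q7}
AF (EF (~empty & alarm)): least fixpoint, start Z0 = {q1, q2, q3, q6, q7}, add states with every successor in Z. Already a fixed point.
Sat(AF (EF (~empty & alarm))) = {q1, q2, q3, q6, q7}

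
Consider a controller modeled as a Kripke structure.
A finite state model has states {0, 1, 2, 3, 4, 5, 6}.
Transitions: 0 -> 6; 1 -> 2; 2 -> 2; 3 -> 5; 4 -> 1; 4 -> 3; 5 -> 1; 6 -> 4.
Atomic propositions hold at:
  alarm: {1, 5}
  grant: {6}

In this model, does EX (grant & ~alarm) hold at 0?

Yes

Sat(~alarm) = {0, 2, 3, 4, 6}
Sat(grant & ~alarm) = {6}
Sat(EX (grant & ~alarm)) = {s : some successor in {6}} = {0}
0 ∈ Sat(EX (grant & ~alarm)) = {0}, so the formula holds at 0.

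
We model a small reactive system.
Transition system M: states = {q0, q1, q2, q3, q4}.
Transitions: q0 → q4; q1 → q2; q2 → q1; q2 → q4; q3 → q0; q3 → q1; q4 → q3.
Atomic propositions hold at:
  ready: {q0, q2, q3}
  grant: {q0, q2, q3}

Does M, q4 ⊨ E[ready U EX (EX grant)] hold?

Yes

Sat(EX grant) = {s : some successor in {q0, q2, q3}} = {q1, q3, q4}
Sat(EX (EX grant)) = {s : some successor in {q1, q3, q4}} = {q0, q2, q3, q4}
E[ready U EX (EX grant)]: least fixpoint, start Z0 = Sat(EX (EX grant)) = {q0, q2, q3, q4}, add states in Sat(ready) with some successor in Z. Already a fixed point.
Sat(E[ready U EX (EX grant)]) = {q0, q2, q3, q4}
q4 ∈ Sat(E[ready U EX (EX grant)]) = {q0, q2, q3, q4}, so the formula holds at q4.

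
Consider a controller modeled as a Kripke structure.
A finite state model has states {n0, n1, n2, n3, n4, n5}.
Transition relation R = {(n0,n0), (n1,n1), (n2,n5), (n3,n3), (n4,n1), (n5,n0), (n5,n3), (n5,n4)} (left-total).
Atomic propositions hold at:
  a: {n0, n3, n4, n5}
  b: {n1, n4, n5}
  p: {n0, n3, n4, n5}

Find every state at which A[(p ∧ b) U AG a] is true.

Sat(p ∧ b) = {n4, n5}
AG a: greatest fixpoint, start Z0 = {n0, n3, n4, n5}, keep only states in Sat with every successor in Z. Z1 = {n0, n3, n5}; Z2 = {n0, n3}; fixed.
Sat(AG a) = {n0, n3}
A[(p ∧ b) U AG a]: least fixpoint, start Z0 = Sat(AG a) = {n0, n3}, add states in Sat(p ∧ b) with every successor in Z. Already a fixed point.
Sat(A[(p ∧ b) U AG a]) = {n0, n3}

{n0, n3}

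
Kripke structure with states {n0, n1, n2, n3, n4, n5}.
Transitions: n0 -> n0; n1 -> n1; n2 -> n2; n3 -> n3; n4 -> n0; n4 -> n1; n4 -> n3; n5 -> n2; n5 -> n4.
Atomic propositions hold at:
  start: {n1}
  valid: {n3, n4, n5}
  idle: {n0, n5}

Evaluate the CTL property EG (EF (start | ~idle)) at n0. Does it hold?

Sat(~idle) = {n1, n2, n3, n4}
Sat(start | ~idle) = {n1, n2, n3, n4}
EF (start | ~idle): least fixpoint, start Z0 = {n1, n2, n3, n4}, add states with some successor in Z. Z1 = {n1, n2, n3, n4, n5}; fixed.
Sat(EF (start | ~idle)) = {n1, n2, n3, n4, n5}
EG (EF (start | ~idle)): greatest fixpoint, start Z0 = {n1, n2, n3, n4, n5}, keep only states in Sat with some successor in Z. Already a fixed point.
Sat(EG (EF (start | ~idle))) = {n1, n2, n3, n4, n5}
n0 ∉ Sat(EG (EF (start | ~idle))) = {n1, n2, n3, n4, n5}, so the formula does not hold at n0.

No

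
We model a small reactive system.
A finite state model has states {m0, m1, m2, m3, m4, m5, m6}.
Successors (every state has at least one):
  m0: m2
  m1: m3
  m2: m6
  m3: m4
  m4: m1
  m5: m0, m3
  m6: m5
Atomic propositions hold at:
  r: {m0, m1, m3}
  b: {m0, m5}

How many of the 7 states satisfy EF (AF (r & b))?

Sat(r & b) = {m0}
AF (r & b): least fixpoint, start Z0 = {m0}, add states with every successor in Z. Already a fixed point.
Sat(AF (r & b)) = {m0}
EF (AF (r & b)): least fixpoint, start Z0 = {m0}, add states with some successor in Z. Z1 = {m0, m5}; Z2 = {m0, m5, m6}; Z3 = {m0, m2, m5, m6}; fixed.
Sat(EF (AF (r & b))) = {m0, m2, m5, m6}
|Sat(EF (AF (r & b)))| = |{m0, m2, m5, m6}| = 4.

4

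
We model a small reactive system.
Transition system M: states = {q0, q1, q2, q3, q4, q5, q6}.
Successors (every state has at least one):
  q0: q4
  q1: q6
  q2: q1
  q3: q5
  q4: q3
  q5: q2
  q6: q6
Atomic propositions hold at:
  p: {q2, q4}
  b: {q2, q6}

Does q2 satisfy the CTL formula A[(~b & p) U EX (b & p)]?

No

Sat(~b) = {q0, q1, q3, q4, q5}
Sat(~b & p) = {q4}
Sat(b & p) = {q2}
Sat(EX (b & p)) = {s : some successor in {q2}} = {q5}
A[(~b & p) U EX (b & p)]: least fixpoint, start Z0 = Sat(EX (b & p)) = {q5}, add states in Sat(~b & p) with every successor in Z. Already a fixed point.
Sat(A[(~b & p) U EX (b & p)]) = {q5}
q2 ∉ Sat(A[(~b & p) U EX (b & p)]) = {q5}, so the formula does not hold at q2.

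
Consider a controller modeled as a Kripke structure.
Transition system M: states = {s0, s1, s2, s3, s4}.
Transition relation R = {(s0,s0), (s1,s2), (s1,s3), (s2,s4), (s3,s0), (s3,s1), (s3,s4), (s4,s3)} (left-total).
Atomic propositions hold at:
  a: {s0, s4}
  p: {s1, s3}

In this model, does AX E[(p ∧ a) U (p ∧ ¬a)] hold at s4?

Sat(p ∧ a) = ∅
Sat(¬a) = {s1, s2, s3}
Sat(p ∧ ¬a) = {s1, s3}
E[(p ∧ a) U (p ∧ ¬a)]: least fixpoint, start Z0 = Sat((p ∧ ¬a)) = {s1, s3}, add states in Sat(p ∧ a) with some successor in Z. Already a fixed point.
Sat(E[(p ∧ a) U (p ∧ ¬a)]) = {s1, s3}
Sat(AX E[(p ∧ a) U (p ∧ ¬a)]) = {s : every successor in {s1, s3}} = {s4}
s4 ∈ Sat(AX E[(p ∧ a) U (p ∧ ¬a)]) = {s4}, so the formula holds at s4.

Yes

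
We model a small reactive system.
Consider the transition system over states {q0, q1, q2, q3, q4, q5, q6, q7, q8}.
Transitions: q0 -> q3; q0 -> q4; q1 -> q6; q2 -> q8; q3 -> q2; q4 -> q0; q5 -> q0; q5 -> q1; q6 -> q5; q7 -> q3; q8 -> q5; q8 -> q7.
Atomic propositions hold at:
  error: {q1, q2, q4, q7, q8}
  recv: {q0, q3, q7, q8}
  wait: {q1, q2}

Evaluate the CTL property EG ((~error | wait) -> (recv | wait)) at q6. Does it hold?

Sat(~error) = {q0, q3, q5, q6}
Sat(~error | wait) = {q0, q1, q2, q3, q5, q6}
Sat(recv | wait) = {q0, q1, q2, q3, q7, q8}
Sat((~error | wait) -> (recv | wait)) = {q0, q1, q2, q3, q4, q7, q8}
EG ((~error | wait) -> (recv | wait)): greatest fixpoint, start Z0 = {q0, q1, q2, q3, q4, q7, q8}, keep only states in Sat with some successor in Z. Z1 = {q0, q2, q3, q4, q7, q8}; fixed.
Sat(EG ((~error | wait) -> (recv | wait))) = {q0, q2, q3, q4, q7, q8}
q6 ∉ Sat(EG ((~error | wait) -> (recv | wait))) = {q0, q2, q3, q4, q7, q8}, so the formula does not hold at q6.

No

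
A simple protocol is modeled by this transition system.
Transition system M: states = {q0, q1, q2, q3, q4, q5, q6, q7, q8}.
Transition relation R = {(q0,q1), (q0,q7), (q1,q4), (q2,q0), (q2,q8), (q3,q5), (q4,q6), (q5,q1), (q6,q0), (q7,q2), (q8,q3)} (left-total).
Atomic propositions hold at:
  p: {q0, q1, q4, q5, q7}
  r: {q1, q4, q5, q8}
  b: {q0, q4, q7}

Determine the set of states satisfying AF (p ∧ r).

{q1, q3, q4, q5, q8}

Sat(p ∧ r) = {q1, q4, q5}
AF (p ∧ r): least fixpoint, start Z0 = {q1, q4, q5}, add states with every successor in Z. Z1 = {q1, q3, q4, q5}; Z2 = {q1, q3, q4, q5, q8}; fixed.
Sat(AF (p ∧ r)) = {q1, q3, q4, q5, q8}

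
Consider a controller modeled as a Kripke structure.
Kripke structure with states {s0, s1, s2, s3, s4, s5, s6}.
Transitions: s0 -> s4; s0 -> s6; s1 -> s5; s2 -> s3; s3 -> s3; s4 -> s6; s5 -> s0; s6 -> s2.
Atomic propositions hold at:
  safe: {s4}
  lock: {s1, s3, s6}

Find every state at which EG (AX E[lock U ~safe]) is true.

Sat(~safe) = {s0, s1, s2, s3, s5, s6}
E[lock U ~safe]: least fixpoint, start Z0 = Sat(~safe) = {s0, s1, s2, s3, s5, s6}, add states in Sat(lock) with some successor in Z. Already a fixed point.
Sat(E[lock U ~safe]) = {s0, s1, s2, s3, s5, s6}
Sat(AX E[lock U ~safe]) = {s : every successor in {s0, s1, s2, s3, s5, s6}} = {s1, s2, s3, s4, s5, s6}
EG (AX E[lock U ~safe]): greatest fixpoint, start Z0 = {s1, s2, s3, s4, s5, s6}, keep only states in Sat with some successor in Z. Z1 = {s1, s2, s3, s4, s6}; Z2 = {s2, s3, s4, s6}; fixed.
Sat(EG (AX E[lock U ~safe])) = {s2, s3, s4, s6}

{s2, s3, s4, s6}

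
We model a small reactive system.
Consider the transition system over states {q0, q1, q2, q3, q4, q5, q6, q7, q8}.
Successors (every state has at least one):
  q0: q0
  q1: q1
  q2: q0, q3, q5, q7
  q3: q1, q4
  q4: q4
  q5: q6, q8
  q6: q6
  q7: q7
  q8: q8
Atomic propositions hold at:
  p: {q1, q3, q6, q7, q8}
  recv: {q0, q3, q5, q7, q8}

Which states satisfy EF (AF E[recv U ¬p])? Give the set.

Sat(¬p) = {q0, q2, q4, q5}
E[recv U ¬p]: least fixpoint, start Z0 = Sat(¬p) = {q0, q2, q4, q5}, add states in Sat(recv) with some successor in Z. Z1 = {q0, q2, q3, q4, q5}; fixed.
Sat(E[recv U ¬p]) = {q0, q2, q3, q4, q5}
AF E[recv U ¬p]: least fixpoint, start Z0 = {q0, q2, q3, q4, q5}, add states with every successor in Z. Already a fixed point.
Sat(AF E[recv U ¬p]) = {q0, q2, q3, q4, q5}
EF (AF E[recv U ¬p]): least fixpoint, start Z0 = {q0, q2, q3, q4, q5}, add states with some successor in Z. Already a fixed point.
Sat(EF (AF E[recv U ¬p])) = {q0, q2, q3, q4, q5}

{q0, q2, q3, q4, q5}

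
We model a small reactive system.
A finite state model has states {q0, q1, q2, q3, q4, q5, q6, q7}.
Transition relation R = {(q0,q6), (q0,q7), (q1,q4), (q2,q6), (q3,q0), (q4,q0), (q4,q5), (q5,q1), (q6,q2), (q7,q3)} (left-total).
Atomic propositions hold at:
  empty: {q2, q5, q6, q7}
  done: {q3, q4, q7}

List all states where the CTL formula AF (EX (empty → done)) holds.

Sat(empty → done) = {q0, q1, q3, q4, q7}
Sat(EX (empty → done)) = {s : some successor in {q0, q1, q3, q4, q7}} = {q0, q1, q3, q4, q5, q7}
AF (EX (empty → done)): least fixpoint, start Z0 = {q0, q1, q3, q4, q5, q7}, add states with every successor in Z. Already a fixed point.
Sat(AF (EX (empty → done))) = {q0, q1, q3, q4, q5, q7}

{q0, q1, q3, q4, q5, q7}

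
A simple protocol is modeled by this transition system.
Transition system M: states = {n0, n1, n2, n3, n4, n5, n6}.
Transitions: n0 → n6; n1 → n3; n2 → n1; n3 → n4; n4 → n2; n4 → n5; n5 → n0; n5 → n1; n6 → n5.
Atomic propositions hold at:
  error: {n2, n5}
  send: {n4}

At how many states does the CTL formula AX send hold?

1

Sat(AX send) = {s : every successor in {n4}} = {n3}
|Sat(AX send)| = |{n3}| = 1.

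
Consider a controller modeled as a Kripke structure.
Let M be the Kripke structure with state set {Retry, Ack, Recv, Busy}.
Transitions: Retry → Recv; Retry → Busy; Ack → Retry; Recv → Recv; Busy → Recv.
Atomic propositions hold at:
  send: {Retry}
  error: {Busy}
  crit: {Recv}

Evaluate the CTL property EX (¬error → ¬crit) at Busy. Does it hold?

No

Sat(¬error) = {Retry, Ack, Recv}
Sat(¬crit) = {Retry, Ack, Busy}
Sat(¬error → ¬crit) = {Retry, Ack, Busy}
Sat(EX (¬error → ¬crit)) = {s : some successor in {Retry, Ack, Busy}} = {Retry, Ack}
Busy ∉ Sat(EX (¬error → ¬crit)) = {Retry, Ack}, so the formula does not hold at Busy.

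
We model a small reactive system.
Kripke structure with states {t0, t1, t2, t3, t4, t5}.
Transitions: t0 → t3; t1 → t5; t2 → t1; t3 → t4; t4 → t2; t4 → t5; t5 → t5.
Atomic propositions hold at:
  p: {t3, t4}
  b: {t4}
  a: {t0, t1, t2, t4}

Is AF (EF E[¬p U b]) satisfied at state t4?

Sat(¬p) = {t0, t1, t2, t5}
E[¬p U b]: least fixpoint, start Z0 = Sat(b) = {t4}, add states in Sat(¬p) with some successor in Z. Already a fixed point.
Sat(E[¬p U b]) = {t4}
EF E[¬p U b]: least fixpoint, start Z0 = {t4}, add states with some successor in Z. Z1 = {t3, t4}; Z2 = {t0, t3, t4}; fixed.
Sat(EF E[¬p U b]) = {t0, t3, t4}
AF (EF E[¬p U b]): least fixpoint, start Z0 = {t0, t3, t4}, add states with every successor in Z. Already a fixed point.
Sat(AF (EF E[¬p U b])) = {t0, t3, t4}
t4 ∈ Sat(AF (EF E[¬p U b])) = {t0, t3, t4}, so the formula holds at t4.

Yes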